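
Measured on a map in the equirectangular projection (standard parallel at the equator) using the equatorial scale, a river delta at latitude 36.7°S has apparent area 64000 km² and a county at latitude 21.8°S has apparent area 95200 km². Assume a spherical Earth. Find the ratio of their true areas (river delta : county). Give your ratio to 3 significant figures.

On the plate carrée, areal scale = h·k = 1 × sec φ, so true area = apparent × cos φ.
True area of river delta: 64000 × cos(36.7°) = 64000 × 0.8018 = 51310 km².
True area of county: 95200 × cos(21.8°) = 95200 × 0.9285 = 88390 km².
Ratio = 51310 / 88390 ≈ 0.581.

0.581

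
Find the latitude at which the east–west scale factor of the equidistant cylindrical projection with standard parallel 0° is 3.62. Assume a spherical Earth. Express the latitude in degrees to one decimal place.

Plate carrée: h = 1, k = sec φ along parallels.
sec φ = 3.62  ⇒  cos φ = 0.2762  ⇒  φ ≈ 74.0°.

74.0°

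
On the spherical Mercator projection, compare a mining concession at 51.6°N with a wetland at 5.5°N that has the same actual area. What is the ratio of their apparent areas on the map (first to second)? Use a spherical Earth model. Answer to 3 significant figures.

Mercator areal scale is sec²φ.
At 51.6°: sec²(51.6°) = 1/0.6211² = 2.592.
At 5.5°: sec²(5.5°) = 1/0.9954² = 1.009.
Ratio = 2.592/1.009 = cos²(5.5°)/cos²(51.6°) ≈ 2.57.

2.57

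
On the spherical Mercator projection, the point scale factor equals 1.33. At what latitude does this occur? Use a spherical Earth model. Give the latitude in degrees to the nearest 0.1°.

Mercator scale is k = sec φ = 1/cos φ.
1/cos φ = 1.33  ⇒  cos φ = 0.7519  ⇒  φ = arccos(0.7519) ≈ 41.2°.

41.2°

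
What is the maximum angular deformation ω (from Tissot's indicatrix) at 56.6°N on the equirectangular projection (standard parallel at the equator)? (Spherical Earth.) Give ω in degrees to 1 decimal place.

In the plate carrée (x = Rλ, y = Rφ), meridians are true-scale (h = 1) and parallels are stretched by k = sec φ.
At 56.6°: h = 1.000, k = 1.817; principal scales a = 1.817, b = 1.000.
sin(ω/2) = (a − b)/(a + b) = 0.8166/2.817 = 0.2899, so ω = 2 arcsin(0.2899) ≈ 33.7°.

33.7°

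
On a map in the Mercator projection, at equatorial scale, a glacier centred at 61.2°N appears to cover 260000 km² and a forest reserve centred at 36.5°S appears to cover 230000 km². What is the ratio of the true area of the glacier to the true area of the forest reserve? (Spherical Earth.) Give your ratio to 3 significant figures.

Since Mercator area scale is 1/cos²φ, the true area equals the apparent area multiplied by cos²φ.
True area of glacier: 260000 × cos²(61.2°) = 260000 × 0.2321 = 60340 km².
True area of forest reserve: 230000 × cos²(36.5°) = 230000 × 0.6462 = 148600 km².
Ratio = 60340 / 148600 ≈ 0.406.

0.406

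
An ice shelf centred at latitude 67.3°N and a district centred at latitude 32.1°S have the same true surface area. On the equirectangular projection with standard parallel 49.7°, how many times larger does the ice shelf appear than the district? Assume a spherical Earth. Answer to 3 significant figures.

With standard parallel φ₀ = 49.7°, the equirectangular projection gives x = Rλ cos φ₀, y = Rφ, so h = 1 and k = cos 49.7° / cos φ.
Areal scale at 67.3°: h·k = 1.000 × 1.676 = 1.676.
Areal scale at 32.1°: h·k = 1.000 × 0.7635 = 0.7635.
Ratio = 1.676/0.7635 ≈ 2.20.

2.20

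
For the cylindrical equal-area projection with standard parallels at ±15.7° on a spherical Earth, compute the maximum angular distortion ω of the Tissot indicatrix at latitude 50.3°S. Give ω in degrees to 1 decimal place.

45.7°

A cylindrical equal-area projection with standard parallel φ₀ has meridian scale h = cos φ / cos φ₀ and parallel scale k = cos φ₀ / cos φ (so areas are preserved, h·k = 1).
At 50.3°: h = 0.6635, k = 1.507; principal scales a = 1.507, b = 0.6635.
sin(ω/2) = (a − b)/(a + b) = 0.8436/2.171 = 0.3886, so ω = 2 arcsin(0.3886) ≈ 45.7°.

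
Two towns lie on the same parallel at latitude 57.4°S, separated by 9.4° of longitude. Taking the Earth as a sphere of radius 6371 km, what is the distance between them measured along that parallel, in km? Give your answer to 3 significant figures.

563 km

Arc length along a parallel = R cos φ · Δλ (with Δλ in radians).
= 6371 × cos 57.4° × (9.4° × π/180) = 6371 × 0.5388 × 0.1641 ≈ 563 km.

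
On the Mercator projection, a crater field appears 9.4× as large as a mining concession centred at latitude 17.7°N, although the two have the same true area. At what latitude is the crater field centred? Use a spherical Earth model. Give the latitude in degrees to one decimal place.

For equal true areas on Mercator, apparent areas scale as sec²φ, so the ratio is cos²φ₂ / cos²φ₁.
cos²φ₂ / cos²φ₁ = 9.4  ⇒  cos φ₁ = cos 17.7° / √9.4 = 0.9527/3.066 = 0.3107.
φ₁ = arccos(0.3107) ≈ 71.9°.

71.9°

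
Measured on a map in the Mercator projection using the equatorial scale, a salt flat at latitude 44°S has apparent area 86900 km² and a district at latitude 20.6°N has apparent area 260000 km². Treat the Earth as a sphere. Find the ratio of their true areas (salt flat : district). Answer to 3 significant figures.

0.197

On Mercator the areal scale is sec²φ, so true area = apparent × cos²φ.
True area of salt flat: 86900 × cos²(44°) = 86900 × 0.5174 = 44970 km².
True area of district: 260000 × cos²(20.6°) = 260000 × 0.8762 = 227800 km².
Ratio = 44970 / 227800 ≈ 0.197.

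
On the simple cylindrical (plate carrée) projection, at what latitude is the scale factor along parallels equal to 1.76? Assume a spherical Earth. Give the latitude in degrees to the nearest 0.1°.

55.4°

Plate carrée: h = 1, k = sec φ along parallels.
sec φ = 1.76  ⇒  cos φ = 0.5682  ⇒  φ ≈ 55.4°.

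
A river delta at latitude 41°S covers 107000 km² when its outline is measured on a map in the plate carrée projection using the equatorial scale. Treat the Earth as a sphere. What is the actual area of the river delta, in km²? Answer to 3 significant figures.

In the plate carrée (x = Rλ, y = Rφ), meridians are true-scale (h = 1) and parallels are stretched by k = sec φ.
Areal scale = h·k = 1 × sec φ; at 41°, h = 1.000, k = 1.325, so h·k = 1.325.
True area = apparent / (areal scale) = 107000 / 1.325 ≈ 80800 km².

80800 km²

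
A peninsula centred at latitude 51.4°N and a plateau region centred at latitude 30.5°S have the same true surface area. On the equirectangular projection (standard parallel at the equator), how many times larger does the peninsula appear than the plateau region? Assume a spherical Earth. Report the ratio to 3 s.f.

For the equirectangular projection with φ₀ = 0 (plate carrée), h = 1 along meridians and k = sec φ along parallels.
Areal scale at 51.4°: h·k = 1.000 × 1.603 = 1.603.
Areal scale at 30.5°: h·k = 1.000 × 1.161 = 1.161.
Ratio = 1.603/1.161 ≈ 1.38.

1.38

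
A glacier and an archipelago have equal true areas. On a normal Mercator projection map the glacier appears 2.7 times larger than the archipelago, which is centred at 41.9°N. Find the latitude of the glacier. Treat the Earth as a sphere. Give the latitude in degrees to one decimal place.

On Mercator, (apparent₁)/(apparent₂) = sec²φ₁ / sec²φ₂ when true areas are equal.
cos²φ₂ / cos²φ₁ = 2.7  ⇒  cos φ₁ = cos 41.9° / √2.7 = 0.7443/1.643 = 0.4530.
φ₁ = arccos(0.4530) ≈ 63.1°.

63.1°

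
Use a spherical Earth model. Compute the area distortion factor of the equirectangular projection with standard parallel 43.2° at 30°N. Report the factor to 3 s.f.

0.842

In the equirectangular projection with standard parallel φ₀ = 43.2° (x = Rλ cos φ₀, y = Rφ), meridians are true-scale (h = 1) and the parallel scale is k = cos φ₀ / cos φ.
Areal scale = h·k = 1 × cos φ₀ / cos φ; at 30°, h = 1.000, k = 0.8417, so h·k = 0.8417.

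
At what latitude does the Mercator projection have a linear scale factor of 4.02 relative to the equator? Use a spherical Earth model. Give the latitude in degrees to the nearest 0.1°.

75.6°

Mercator scale is k = sec φ = 1/cos φ.
1/cos φ = 4.02  ⇒  cos φ = 0.2488  ⇒  φ = arccos(0.2488) ≈ 75.6°.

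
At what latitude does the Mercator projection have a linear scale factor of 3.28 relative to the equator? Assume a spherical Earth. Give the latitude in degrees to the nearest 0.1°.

Mercator scale is k = sec φ = 1/cos φ.
1/cos φ = 3.28  ⇒  cos φ = 0.3049  ⇒  φ = arccos(0.3049) ≈ 72.2°.

72.2°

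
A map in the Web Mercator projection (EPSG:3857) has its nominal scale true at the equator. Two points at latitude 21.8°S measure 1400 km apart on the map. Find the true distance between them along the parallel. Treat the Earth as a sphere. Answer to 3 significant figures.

1300 km

For Mercator, h = k = sec φ (a conformal cylindrical projection has a single point scale, 1/cos φ).
Along the parallel at 21.8°, map distances are exaggerated by k = sec 21.8° = 1.077.
True distance = 1400 / 1.077 = 1400 × cos 21.8° ≈ 1300 km.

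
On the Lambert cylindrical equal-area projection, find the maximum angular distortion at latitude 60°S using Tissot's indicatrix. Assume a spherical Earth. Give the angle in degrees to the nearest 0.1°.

73.7°

The Lambert cylindrical equal-area projection is the cylindrical equal-area projection with its standard parallel at the equator (φ₀ = 0). A cylindrical equal-area projection with standard parallel φ₀ has meridian scale h = cos φ / cos φ₀ and parallel scale k = cos φ₀ / cos φ (so areas are preserved, h·k = 1).
At 60°: h = 0.5000, k = 2.000; principal scales a = 2.000, b = 0.5000.
sin(ω/2) = (a − b)/(a + b) = 1.500/2.500 = 0.6000, so ω = 2 arcsin(0.6000) ≈ 73.7°.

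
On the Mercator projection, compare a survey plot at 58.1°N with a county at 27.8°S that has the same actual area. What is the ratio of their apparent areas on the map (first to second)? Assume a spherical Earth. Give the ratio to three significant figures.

On Mercator, area is exaggerated by sec²φ = 1/cos²φ.
At 58.1°: sec²(58.1°) = 1/0.5284² = 3.581.
At 27.8°: sec²(27.8°) = 1/0.8846² = 1.278.
Ratio = 3.581/1.278 = cos²(27.8°)/cos²(58.1°) ≈ 2.80.

2.80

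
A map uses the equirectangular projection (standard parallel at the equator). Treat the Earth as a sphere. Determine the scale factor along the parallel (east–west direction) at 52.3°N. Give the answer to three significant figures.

1.64

In the plate carrée (x = Rλ, y = Rφ), meridians are true-scale (h = 1) and parallels are stretched by k = sec φ.
k = 1/cos 52.3° = 1/0.6115 = 1.635.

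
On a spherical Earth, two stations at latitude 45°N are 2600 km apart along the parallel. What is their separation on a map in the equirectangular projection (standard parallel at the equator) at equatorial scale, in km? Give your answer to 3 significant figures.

For the equirectangular projection with φ₀ = 0 (plate carrée), h = 1 along meridians and k = sec φ along parallels.
Along the parallel, k = sec 45° = 1/0.7071 = 1.414.
Map distance = 2600 × 1.414 ≈ 3680 km.

3680 km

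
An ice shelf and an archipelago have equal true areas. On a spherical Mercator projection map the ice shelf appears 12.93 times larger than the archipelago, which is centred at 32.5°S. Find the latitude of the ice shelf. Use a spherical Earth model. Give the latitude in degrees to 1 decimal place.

For equal true areas on Mercator, apparent areas scale as sec²φ, so the ratio is cos²φ₂ / cos²φ₁.
cos²φ₂ / cos²φ₁ = 12.93  ⇒  cos φ₁ = cos 32.5° / √12.93 = 0.8434/3.596 = 0.2345.
φ₁ = arccos(0.2345) ≈ 76.4°.

76.4°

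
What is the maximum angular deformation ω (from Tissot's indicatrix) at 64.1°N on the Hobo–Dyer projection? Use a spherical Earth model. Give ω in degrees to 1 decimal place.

64.7°

Hobo–Dyer is a cylindrical equal-area projection with standard parallels at ±37.5°. For cylindrical equal-area with standard parallel φ₀, h = cos φ / cos φ₀ and k = cos φ₀ / cos φ, so h·k = 1.
At 64.1°: h = 0.5506, k = 1.816; principal scales a = 1.816, b = 0.5506.
sin(ω/2) = (a − b)/(a + b) = 1.266/2.367 = 0.5348, so ω = 2 arcsin(0.5348) ≈ 64.7°.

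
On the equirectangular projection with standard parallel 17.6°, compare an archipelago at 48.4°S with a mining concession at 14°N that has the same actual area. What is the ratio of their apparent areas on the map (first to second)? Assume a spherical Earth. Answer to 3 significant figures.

The equidistant cylindrical projection with φ₀ = 17.6° has h = 1 (meridians true) and k = cos φ₀ / cos φ along parallels.
Areal scale at 48.4°: h·k = 1.000 × 1.436 = 1.436.
Areal scale at 14°: h·k = 1.000 × 0.9824 = 0.9824.
Ratio = 1.436/0.9824 ≈ 1.46.

1.46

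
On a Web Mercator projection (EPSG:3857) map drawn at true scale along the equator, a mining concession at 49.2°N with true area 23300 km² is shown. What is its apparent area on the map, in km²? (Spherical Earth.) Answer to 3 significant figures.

54600 km²

For Mercator, h = k = sec φ (a conformal cylindrical projection has a single point scale, 1/cos φ).
Areal scale = k² = sec²φ = 1/cos²(49.2°) = 1/0.6534² = 2.342.
Apparent area = 23300 × 2.342 ≈ 54600 km².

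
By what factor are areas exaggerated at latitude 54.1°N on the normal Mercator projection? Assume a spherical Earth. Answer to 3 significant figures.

The Mercator projection is conformal; its linear scale factor is the same in every direction and equals sec φ = 1/cos φ.
Areal scale = k² = sec²φ = 1/cos²(54.1°) = 1/0.5864² = 2.908.

2.91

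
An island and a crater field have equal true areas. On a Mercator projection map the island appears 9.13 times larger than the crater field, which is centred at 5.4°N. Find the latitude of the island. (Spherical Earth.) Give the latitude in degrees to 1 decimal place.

70.8°

For equal true areas on Mercator, apparent areas scale as sec²φ, so the ratio is cos²φ₂ / cos²φ₁.
cos²φ₂ / cos²φ₁ = 9.13  ⇒  cos φ₁ = cos 5.4° / √9.13 = 0.9956/3.022 = 0.3295.
φ₁ = arccos(0.3295) ≈ 70.8°.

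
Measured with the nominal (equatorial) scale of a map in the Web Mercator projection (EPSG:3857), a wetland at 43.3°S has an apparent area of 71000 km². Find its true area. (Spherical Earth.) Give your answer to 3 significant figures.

For Mercator, h = k = sec φ (a conformal cylindrical projection has a single point scale, 1/cos φ).
Areal scale = k² = sec²φ = 1/cos²(43.3°) = 1/0.7278² = 1.888.
True area = apparent / (areal scale) = 71000 / 1.888 ≈ 37600 km².

37600 km²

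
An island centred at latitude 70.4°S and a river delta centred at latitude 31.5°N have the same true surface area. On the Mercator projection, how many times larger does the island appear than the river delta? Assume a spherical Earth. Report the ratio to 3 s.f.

Mercator areal scale is sec²φ.
At 70.4°: sec²(70.4°) = 1/0.3355² = 8.887.
At 31.5°: sec²(31.5°) = 1/0.8526² = 1.376.
Ratio = 8.887/1.376 = cos²(31.5°)/cos²(70.4°) ≈ 6.46.

6.46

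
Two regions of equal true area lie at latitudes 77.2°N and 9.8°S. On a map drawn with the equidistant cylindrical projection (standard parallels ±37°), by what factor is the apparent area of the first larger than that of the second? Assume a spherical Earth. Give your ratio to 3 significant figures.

4.45

With standard parallel φ₀ = 37°, the equirectangular projection gives x = Rλ cos φ₀, y = Rφ, so h = 1 and k = cos 37° / cos φ.
Areal scale at 77.2°: h·k = 1.000 × 3.605 = 3.605.
Areal scale at 9.8°: h·k = 1.000 × 0.8105 = 0.8105.
Ratio = 3.605/0.8105 ≈ 4.45.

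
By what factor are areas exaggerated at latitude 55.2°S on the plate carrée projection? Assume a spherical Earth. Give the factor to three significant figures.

1.75

Plate carrée maps x = Rλ, y = Rφ. The meridian scale is h = 1 and the parallel scale is k = 1/cos φ = sec φ.
Areal scale = h·k = 1 × sec φ; at 55.2°, h = 1.000, k = 1.752, so h·k = 1.752.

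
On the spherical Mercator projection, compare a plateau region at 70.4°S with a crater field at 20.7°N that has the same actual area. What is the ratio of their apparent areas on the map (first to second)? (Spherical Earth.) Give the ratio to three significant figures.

On Mercator, area is exaggerated by sec²φ = 1/cos²φ.
At 70.4°: sec²(70.4°) = 1/0.3355² = 8.887.
At 20.7°: sec²(20.7°) = 1/0.9354² = 1.143.
Ratio = 8.887/1.143 = cos²(20.7°)/cos²(70.4°) ≈ 7.78.

7.78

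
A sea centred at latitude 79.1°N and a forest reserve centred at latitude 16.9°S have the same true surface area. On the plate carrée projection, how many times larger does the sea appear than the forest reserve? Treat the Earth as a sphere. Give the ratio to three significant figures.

For the equirectangular projection with φ₀ = 0 (plate carrée), h = 1 along meridians and k = sec φ along parallels.
Areal scale at 79.1°: h·k = 1.000 × 5.288 = 5.288.
Areal scale at 16.9°: h·k = 1.000 × 1.045 = 1.045.
Ratio = 5.288/1.045 ≈ 5.06.

5.06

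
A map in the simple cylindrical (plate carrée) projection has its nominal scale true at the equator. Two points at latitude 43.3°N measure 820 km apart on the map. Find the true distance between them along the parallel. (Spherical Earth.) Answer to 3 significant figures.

597 km

For the equirectangular projection with φ₀ = 0 (plate carrée), h = 1 along meridians and k = sec φ along parallels.
Along the parallel at 43.3°, map distances are exaggerated by k = sec 43.3° = 1.374.
True distance = 820 / 1.374 = 820 × cos 43.3° ≈ 597 km.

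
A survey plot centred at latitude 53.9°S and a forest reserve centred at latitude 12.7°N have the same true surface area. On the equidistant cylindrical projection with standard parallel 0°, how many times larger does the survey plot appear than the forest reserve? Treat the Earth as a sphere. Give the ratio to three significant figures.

For the equirectangular projection with φ₀ = 0 (plate carrée), h = 1 along meridians and k = sec φ along parallels.
Areal scale at 53.9°: h·k = 1.000 × 1.697 = 1.697.
Areal scale at 12.7°: h·k = 1.000 × 1.025 = 1.025.
Ratio = 1.697/1.025 ≈ 1.66.

1.66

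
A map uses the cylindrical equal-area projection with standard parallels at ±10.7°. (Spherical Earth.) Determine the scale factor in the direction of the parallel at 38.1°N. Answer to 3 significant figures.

Cylindrical equal-area (φ₀ = 10.7°): h = cos φ / cos 10.7° along meridians, k = cos 10.7° / cos φ along parallels; h·k = 1.
k = cos 10.7° / cos 38.1° = 0.9826/0.7869 = 1.249.

1.25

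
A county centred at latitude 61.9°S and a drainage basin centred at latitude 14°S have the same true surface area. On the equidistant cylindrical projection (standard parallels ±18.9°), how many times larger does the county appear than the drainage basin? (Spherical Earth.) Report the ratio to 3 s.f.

With standard parallel φ₀ = 18.9°, the equirectangular projection gives x = Rλ cos φ₀, y = Rφ, so h = 1 and k = cos 18.9° / cos φ.
Areal scale at 61.9°: h·k = 1.000 × 2.009 = 2.009.
Areal scale at 14°: h·k = 1.000 × 0.9750 = 0.9750.
Ratio = 2.009/0.9750 ≈ 2.06.

2.06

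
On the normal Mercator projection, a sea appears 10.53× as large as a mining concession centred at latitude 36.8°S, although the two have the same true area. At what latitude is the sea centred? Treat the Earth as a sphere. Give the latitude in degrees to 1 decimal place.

75.7°

On Mercator, (apparent₁)/(apparent₂) = sec²φ₁ / sec²φ₂ when true areas are equal.
cos²φ₂ / cos²φ₁ = 10.53  ⇒  cos φ₁ = cos 36.8° / √10.53 = 0.8007/3.245 = 0.2468.
φ₁ = arccos(0.2468) ≈ 75.7°.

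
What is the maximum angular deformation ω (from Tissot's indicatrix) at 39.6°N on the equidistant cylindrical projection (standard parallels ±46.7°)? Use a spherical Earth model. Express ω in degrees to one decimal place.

6.7°

In the equirectangular projection with standard parallel φ₀ = 46.7° (x = Rλ cos φ₀, y = Rφ), meridians are true-scale (h = 1) and the parallel scale is k = cos φ₀ / cos φ.
At 39.6°: h = 1.000, k = 0.8901; principal scales a = 1.000, b = 0.8901.
sin(ω/2) = (a − b)/(a + b) = 0.1099/1.890 = 0.05816, so ω = 2 arcsin(0.05816) ≈ 6.7°.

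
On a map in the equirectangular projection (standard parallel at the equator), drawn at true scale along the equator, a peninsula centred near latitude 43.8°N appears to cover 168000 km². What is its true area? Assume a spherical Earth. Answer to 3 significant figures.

121000 km²

In the plate carrée (x = Rλ, y = Rφ), meridians are true-scale (h = 1) and parallels are stretched by k = sec φ.
Areal scale = h·k = 1 × sec φ; at 43.8°, h = 1.000, k = 1.386, so h·k = 1.386.
True area = apparent / (areal scale) = 168000 / 1.386 ≈ 121000 km².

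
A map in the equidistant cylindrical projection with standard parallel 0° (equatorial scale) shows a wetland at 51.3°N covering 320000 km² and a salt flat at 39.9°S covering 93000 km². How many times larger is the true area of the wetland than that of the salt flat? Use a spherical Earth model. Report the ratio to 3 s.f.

On the plate carrée, areal scale = h·k = 1 × sec φ, so true area = apparent × cos φ.
True area of wetland: 320000 × cos(51.3°) = 320000 × 0.6252 = 200100 km².
True area of salt flat: 93000 × cos(39.9°) = 93000 × 0.7672 = 71350 km².
Ratio = 200100 / 71350 ≈ 2.80.

2.80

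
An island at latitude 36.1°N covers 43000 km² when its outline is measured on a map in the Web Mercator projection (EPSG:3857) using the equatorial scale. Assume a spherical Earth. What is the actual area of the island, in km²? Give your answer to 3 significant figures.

The Mercator projection is conformal; its linear scale factor is the same in every direction and equals sec φ = 1/cos φ.
Areal scale = k² = sec²φ = 1/cos²(36.1°) = 1/0.8080² = 1.532.
True area = apparent / (areal scale) = 43000 / 1.532 ≈ 28100 km².

28100 km²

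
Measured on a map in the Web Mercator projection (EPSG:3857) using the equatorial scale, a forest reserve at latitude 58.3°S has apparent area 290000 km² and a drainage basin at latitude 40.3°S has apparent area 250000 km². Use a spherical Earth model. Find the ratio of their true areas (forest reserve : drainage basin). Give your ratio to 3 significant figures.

0.551

Since Mercator area scale is 1/cos²φ, the true area equals the apparent area multiplied by cos²φ.
True area of forest reserve: 290000 × cos²(58.3°) = 290000 × 0.2761 = 80070 km².
True area of drainage basin: 250000 × cos²(40.3°) = 250000 × 0.5817 = 145400 km².
Ratio = 80070 / 145400 ≈ 0.551.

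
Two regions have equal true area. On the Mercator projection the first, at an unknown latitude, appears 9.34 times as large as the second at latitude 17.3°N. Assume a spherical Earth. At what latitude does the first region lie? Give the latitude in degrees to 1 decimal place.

71.8°

For equal true areas on Mercator, apparent areas scale as sec²φ, so the ratio is cos²φ₂ / cos²φ₁.
cos²φ₂ / cos²φ₁ = 9.34  ⇒  cos φ₁ = cos 17.3° / √9.34 = 0.9548/3.056 = 0.3124.
φ₁ = arccos(0.3124) ≈ 71.8°.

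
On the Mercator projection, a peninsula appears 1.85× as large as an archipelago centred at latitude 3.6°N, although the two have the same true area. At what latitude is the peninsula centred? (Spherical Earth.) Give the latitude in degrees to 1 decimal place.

42.8°

On Mercator, (apparent₁)/(apparent₂) = sec²φ₁ / sec²φ₂ when true areas are equal.
cos²φ₂ / cos²φ₁ = 1.85  ⇒  cos φ₁ = cos 3.6° / √1.85 = 0.9980/1.360 = 0.7338.
φ₁ = arccos(0.7338) ≈ 42.8°.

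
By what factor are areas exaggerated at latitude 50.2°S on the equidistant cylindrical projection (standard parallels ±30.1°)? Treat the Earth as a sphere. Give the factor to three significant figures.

The equidistant cylindrical projection with φ₀ = 30.1° has h = 1 (meridians true) and k = cos φ₀ / cos φ along parallels.
Areal scale = h·k = 1 × cos φ₀ / cos φ; at 50.2°, h = 1.000, k = 1.352, so h·k = 1.352.

1.35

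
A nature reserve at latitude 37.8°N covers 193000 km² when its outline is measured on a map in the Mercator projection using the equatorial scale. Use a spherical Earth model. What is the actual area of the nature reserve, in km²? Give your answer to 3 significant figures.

120000 km²

For Mercator, h = k = sec φ (a conformal cylindrical projection has a single point scale, 1/cos φ).
Areal scale = k² = sec²φ = 1/cos²(37.8°) = 1/0.7902² = 1.602.
True area = apparent / (areal scale) = 193000 / 1.602 ≈ 120000 km².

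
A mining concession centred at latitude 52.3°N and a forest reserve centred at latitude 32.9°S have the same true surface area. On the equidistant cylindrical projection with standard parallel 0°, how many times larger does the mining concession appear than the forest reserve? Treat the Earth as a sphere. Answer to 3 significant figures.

1.37

For the equirectangular projection with φ₀ = 0 (plate carrée), h = 1 along meridians and k = sec φ along parallels.
Areal scale at 52.3°: h·k = 1.000 × 1.635 = 1.635.
Areal scale at 32.9°: h·k = 1.000 × 1.191 = 1.191.
Ratio = 1.635/1.191 ≈ 1.37.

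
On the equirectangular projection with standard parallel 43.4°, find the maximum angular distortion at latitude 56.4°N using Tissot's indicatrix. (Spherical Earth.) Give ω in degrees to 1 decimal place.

The equidistant cylindrical projection with φ₀ = 43.4° has h = 1 (meridians true) and k = cos φ₀ / cos φ along parallels.
At 56.4°: h = 1.000, k = 1.313; principal scales a = 1.313, b = 1.000.
sin(ω/2) = (a − b)/(a + b) = 0.3129/2.313 = 0.1353, so ω = 2 arcsin(0.1353) ≈ 15.6°.

15.6°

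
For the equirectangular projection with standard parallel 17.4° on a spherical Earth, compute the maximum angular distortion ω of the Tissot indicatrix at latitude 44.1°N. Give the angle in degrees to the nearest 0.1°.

16.2°

With standard parallel φ₀ = 17.4°, the equirectangular projection gives x = Rλ cos φ₀, y = Rφ, so h = 1 and k = cos 17.4° / cos φ.
At 44.1°: h = 1.000, k = 1.329; principal scales a = 1.329, b = 1.000.
sin(ω/2) = (a − b)/(a + b) = 0.3288/2.329 = 0.1412, so ω = 2 arcsin(0.1412) ≈ 16.2°.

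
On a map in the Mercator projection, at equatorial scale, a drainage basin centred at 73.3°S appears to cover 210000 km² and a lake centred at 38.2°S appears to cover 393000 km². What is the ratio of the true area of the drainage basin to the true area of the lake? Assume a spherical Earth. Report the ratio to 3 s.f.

Mercator's areal exaggeration is sec²φ; hence true area = (apparent area) · cos²φ.
True area of drainage basin: 210000 × cos²(73.3°) = 210000 × 0.08258 = 17340 km².
True area of lake: 393000 × cos²(38.2°) = 393000 × 0.6176 = 242700 km².
Ratio = 17340 / 242700 ≈ 0.0714.

0.0714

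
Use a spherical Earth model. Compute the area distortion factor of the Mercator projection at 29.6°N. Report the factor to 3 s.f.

Mercator is conformal, so the point scale is isotropic: h = k = sec φ = 1/cos φ.
Areal scale = k² = sec²φ = 1/cos²(29.6°) = 1/0.8695² = 1.323.

1.32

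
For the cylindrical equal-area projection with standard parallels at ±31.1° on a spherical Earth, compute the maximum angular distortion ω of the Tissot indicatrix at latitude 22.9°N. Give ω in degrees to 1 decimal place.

8.4°

Cylindrical equal-area (φ₀ = 31.1°): h = cos φ / cos 31.1° along meridians, k = cos 31.1° / cos φ along parallels; h·k = 1.
At 22.9°: h = 1.076, k = 0.9295; principal scales a = 1.076, b = 0.9295.
sin(ω/2) = (a − b)/(a + b) = 0.1463/2.005 = 0.07295, so ω = 2 arcsin(0.07295) ≈ 8.4°.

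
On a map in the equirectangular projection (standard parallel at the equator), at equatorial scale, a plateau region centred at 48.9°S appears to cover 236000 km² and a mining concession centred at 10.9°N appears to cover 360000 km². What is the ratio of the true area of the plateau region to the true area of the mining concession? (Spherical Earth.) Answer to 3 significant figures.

On the plate carrée, areal scale = h·k = 1 × sec φ, so true area = apparent × cos φ.
True area of plateau region: 236000 × cos(48.9°) = 236000 × 0.6574 = 155100 km².
True area of mining concession: 360000 × cos(10.9°) = 360000 × 0.9820 = 353500 km².
Ratio = 155100 / 353500 ≈ 0.439.

0.439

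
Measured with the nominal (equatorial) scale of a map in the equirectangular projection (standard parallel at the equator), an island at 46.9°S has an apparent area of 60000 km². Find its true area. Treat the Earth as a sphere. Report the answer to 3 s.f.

41000 km²

Plate carrée maps x = Rλ, y = Rφ. The meridian scale is h = 1 and the parallel scale is k = 1/cos φ = sec φ.
Areal scale = h·k = 1 × sec φ; at 46.9°, h = 1.000, k = 1.464, so h·k = 1.464.
True area = apparent / (areal scale) = 60000 / 1.464 ≈ 41000 km².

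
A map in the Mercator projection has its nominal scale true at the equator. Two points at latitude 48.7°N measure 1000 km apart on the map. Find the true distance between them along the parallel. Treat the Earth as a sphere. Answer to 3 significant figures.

660 km

The Mercator projection is conformal; its linear scale factor is the same in every direction and equals sec φ = 1/cos φ.
Along the parallel at 48.7°, map distances are exaggerated by k = sec 48.7° = 1.515.
True distance = 1000 / 1.515 = 1000 × cos 48.7° ≈ 660 km.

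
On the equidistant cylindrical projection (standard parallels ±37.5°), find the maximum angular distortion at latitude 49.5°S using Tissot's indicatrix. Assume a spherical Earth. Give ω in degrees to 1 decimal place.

11.4°

With standard parallel φ₀ = 37.5°, the equirectangular projection gives x = Rλ cos φ₀, y = Rφ, so h = 1 and k = cos 37.5° / cos φ.
At 49.5°: h = 1.000, k = 1.222; principal scales a = 1.222, b = 1.000.
sin(ω/2) = (a − b)/(a + b) = 0.2216/2.222 = 0.09974, so ω = 2 arcsin(0.09974) ≈ 11.4°.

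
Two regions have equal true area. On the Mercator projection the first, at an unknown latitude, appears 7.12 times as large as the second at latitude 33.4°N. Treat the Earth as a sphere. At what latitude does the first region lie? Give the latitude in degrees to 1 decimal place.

71.8°

Mercator areal scale is sec²φ, so apparent-area ratio = sec²φ₁ / sec²φ₂ = cos²φ₂ / cos²φ₁.
cos²φ₂ / cos²φ₁ = 7.12  ⇒  cos φ₁ = cos 33.4° / √7.12 = 0.8348/2.668 = 0.3129.
φ₁ = arccos(0.3129) ≈ 71.8°.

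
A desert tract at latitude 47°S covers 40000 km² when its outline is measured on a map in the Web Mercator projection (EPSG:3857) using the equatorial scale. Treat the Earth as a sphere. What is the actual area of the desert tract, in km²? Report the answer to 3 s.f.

Mercator is conformal, so the point scale is isotropic: h = k = sec φ = 1/cos φ.
Areal scale = k² = sec²φ = 1/cos²(47°) = 1/0.6820² = 2.150.
True area = apparent / (areal scale) = 40000 / 2.150 ≈ 18600 km².

18600 km²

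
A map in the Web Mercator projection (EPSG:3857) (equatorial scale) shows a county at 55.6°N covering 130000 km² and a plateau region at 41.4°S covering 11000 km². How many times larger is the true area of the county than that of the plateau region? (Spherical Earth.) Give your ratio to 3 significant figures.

On Mercator the areal scale is sec²φ, so true area = apparent × cos²φ.
True area of county: 130000 × cos²(55.6°) = 130000 × 0.3192 = 41490 km².
True area of plateau region: 11000 × cos²(41.4°) = 11000 × 0.5627 = 6189 km².
Ratio = 41490 / 6189 ≈ 6.70.

6.70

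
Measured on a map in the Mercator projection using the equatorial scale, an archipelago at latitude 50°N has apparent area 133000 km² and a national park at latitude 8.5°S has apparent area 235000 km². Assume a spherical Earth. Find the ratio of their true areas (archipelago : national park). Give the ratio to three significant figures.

On Mercator the areal scale is sec²φ, so true area = apparent × cos²φ.
True area of archipelago: 133000 × cos²(50°) = 133000 × 0.4132 = 54950 km².
True area of national park: 235000 × cos²(8.5°) = 235000 × 0.9782 = 229900 km².
Ratio = 54950 / 229900 ≈ 0.239.

0.239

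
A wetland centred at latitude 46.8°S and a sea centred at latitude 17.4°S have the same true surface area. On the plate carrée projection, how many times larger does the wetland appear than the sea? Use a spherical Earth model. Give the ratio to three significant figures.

1.39

In the plate carrée (x = Rλ, y = Rφ), meridians are true-scale (h = 1) and parallels are stretched by k = sec φ.
Areal scale at 46.8°: h·k = 1.000 × 1.461 = 1.461.
Areal scale at 17.4°: h·k = 1.000 × 1.048 = 1.048.
Ratio = 1.461/1.048 ≈ 1.39.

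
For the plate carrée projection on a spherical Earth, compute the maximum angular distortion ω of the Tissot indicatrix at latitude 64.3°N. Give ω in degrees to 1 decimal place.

In the plate carrée (x = Rλ, y = Rφ), meridians are true-scale (h = 1) and parallels are stretched by k = sec φ.
At 64.3°: h = 1.000, k = 2.306; principal scales a = 2.306, b = 1.000.
sin(ω/2) = (a − b)/(a + b) = 1.306/3.306 = 0.3950, so ω = 2 arcsin(0.3950) ≈ 46.5°.

46.5°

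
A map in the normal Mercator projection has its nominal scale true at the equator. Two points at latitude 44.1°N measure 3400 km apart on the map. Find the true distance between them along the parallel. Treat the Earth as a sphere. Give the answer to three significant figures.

For Mercator, h = k = sec φ (a conformal cylindrical projection has a single point scale, 1/cos φ).
Along the parallel at 44.1°, map distances are exaggerated by k = sec 44.1° = 1.393.
True distance = 3400 / 1.393 = 3400 × cos 44.1° ≈ 2440 km.

2440 km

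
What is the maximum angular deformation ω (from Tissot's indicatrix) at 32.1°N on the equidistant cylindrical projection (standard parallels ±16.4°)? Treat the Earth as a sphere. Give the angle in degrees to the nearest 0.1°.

With standard parallel φ₀ = 16.4°, the equirectangular projection gives x = Rλ cos φ₀, y = Rφ, so h = 1 and k = cos 16.4° / cos φ.
At 32.1°: h = 1.000, k = 1.132; principal scales a = 1.132, b = 1.000.
sin(ω/2) = (a − b)/(a + b) = 0.1324/2.132 = 0.06211, so ω = 2 arcsin(0.06211) ≈ 7.1°.

7.1°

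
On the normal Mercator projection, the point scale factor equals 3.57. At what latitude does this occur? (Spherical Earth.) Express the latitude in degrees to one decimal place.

Mercator scale is k = sec φ = 1/cos φ.
1/cos φ = 3.57  ⇒  cos φ = 0.2801  ⇒  φ = arccos(0.2801) ≈ 73.7°.

73.7°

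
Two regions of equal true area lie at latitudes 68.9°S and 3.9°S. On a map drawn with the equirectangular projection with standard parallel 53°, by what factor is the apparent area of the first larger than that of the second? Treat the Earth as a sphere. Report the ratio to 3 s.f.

2.77

In the equirectangular projection with standard parallel φ₀ = 53° (x = Rλ cos φ₀, y = Rφ), meridians are true-scale (h = 1) and the parallel scale is k = cos φ₀ / cos φ.
Areal scale at 68.9°: h·k = 1.000 × 1.672 = 1.672.
Areal scale at 3.9°: h·k = 1.000 × 0.6032 = 0.6032.
Ratio = 1.672/0.6032 ≈ 2.77.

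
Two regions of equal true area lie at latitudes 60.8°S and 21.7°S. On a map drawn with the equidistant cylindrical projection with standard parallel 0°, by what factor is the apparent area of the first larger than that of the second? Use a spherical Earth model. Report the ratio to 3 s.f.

1.90

Plate carrée maps x = Rλ, y = Rφ. The meridian scale is h = 1 and the parallel scale is k = 1/cos φ = sec φ.
Areal scale at 60.8°: h·k = 1.000 × 2.050 = 2.050.
Areal scale at 21.7°: h·k = 1.000 × 1.076 = 1.076.
Ratio = 2.050/1.076 ≈ 1.90.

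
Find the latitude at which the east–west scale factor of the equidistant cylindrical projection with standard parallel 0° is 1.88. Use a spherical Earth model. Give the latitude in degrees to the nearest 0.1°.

57.9°

Plate carrée: h = 1, k = sec φ along parallels.
sec φ = 1.88  ⇒  cos φ = 0.5319  ⇒  φ ≈ 57.9°.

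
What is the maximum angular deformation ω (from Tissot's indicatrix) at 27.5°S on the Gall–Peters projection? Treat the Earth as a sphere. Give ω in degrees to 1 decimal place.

25.8°

The Gall–Peters projection is cylindrical equal-area with φ₀ = 45°. Cylindrical equal-area (φ₀ = 45°): h = cos φ / cos 45° along meridians, k = cos 45° / cos φ along parallels; h·k = 1.
At 27.5°: h = 1.254, k = 0.7972; principal scales a = 1.254, b = 0.7972.
sin(ω/2) = (a − b)/(a + b) = 0.4572/2.052 = 0.2229, so ω = 2 arcsin(0.2229) ≈ 25.8°.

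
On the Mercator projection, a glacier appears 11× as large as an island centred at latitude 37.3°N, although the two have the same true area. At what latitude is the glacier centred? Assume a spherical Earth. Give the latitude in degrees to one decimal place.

On Mercator, (apparent₁)/(apparent₂) = sec²φ₁ / sec²φ₂ when true areas are equal.
cos²φ₂ / cos²φ₁ = 11  ⇒  cos φ₁ = cos 37.3° / √11 = 0.7955/3.317 = 0.2398.
φ₁ = arccos(0.2398) ≈ 76.1°.

76.1°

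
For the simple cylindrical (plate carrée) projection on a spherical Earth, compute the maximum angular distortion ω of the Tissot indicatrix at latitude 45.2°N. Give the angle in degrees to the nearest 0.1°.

20.0°

For the equirectangular projection with φ₀ = 0 (plate carrée), h = 1 along meridians and k = sec φ along parallels.
At 45.2°: h = 1.000, k = 1.419; principal scales a = 1.419, b = 1.000.
sin(ω/2) = (a − b)/(a + b) = 0.4192/2.419 = 0.1733, so ω = 2 arcsin(0.1733) ≈ 20.0°.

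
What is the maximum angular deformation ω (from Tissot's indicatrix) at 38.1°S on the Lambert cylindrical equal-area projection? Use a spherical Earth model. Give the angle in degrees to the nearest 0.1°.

27.2°

The Lambert cylindrical equal-area projection is the cylindrical equal-area projection with its standard parallel at the equator (φ₀ = 0). For cylindrical equal-area with standard parallel φ₀, h = cos φ / cos φ₀ and k = cos φ₀ / cos φ, so h·k = 1.
At 38.1°: h = 0.7869, k = 1.271; principal scales a = 1.271, b = 0.7869.
sin(ω/2) = (a − b)/(a + b) = 0.4838/2.058 = 0.2351, so ω = 2 arcsin(0.2351) ≈ 27.2°.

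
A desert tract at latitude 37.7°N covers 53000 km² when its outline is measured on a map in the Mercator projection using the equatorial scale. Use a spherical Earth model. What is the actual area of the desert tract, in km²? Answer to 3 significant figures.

The Mercator projection is conformal; its linear scale factor is the same in every direction and equals sec φ = 1/cos φ.
Areal scale = k² = sec²φ = 1/cos²(37.7°) = 1/0.7912² = 1.597.
True area = apparent / (areal scale) = 53000 / 1.597 ≈ 33200 km².

33200 km²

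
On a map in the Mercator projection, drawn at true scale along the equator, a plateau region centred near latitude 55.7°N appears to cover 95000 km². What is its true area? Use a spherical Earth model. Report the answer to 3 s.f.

The Mercator projection is conformal; its linear scale factor is the same in every direction and equals sec φ = 1/cos φ.
Areal scale = k² = sec²φ = 1/cos²(55.7°) = 1/0.5635² = 3.149.
True area = apparent / (areal scale) = 95000 / 3.149 ≈ 30200 km².

30200 km²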